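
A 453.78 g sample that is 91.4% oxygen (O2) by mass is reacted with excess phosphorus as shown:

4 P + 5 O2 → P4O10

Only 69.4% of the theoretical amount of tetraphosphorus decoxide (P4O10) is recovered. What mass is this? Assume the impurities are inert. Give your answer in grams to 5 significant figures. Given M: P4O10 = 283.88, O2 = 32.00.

Pure O2 available = 453.78 g × 0.914 = 414.755 g.
n(O2) = 414.755 g / 32.00 g/mol = 12.9611 mol.
From the equation the O2:P4O10 mole ratio is 5:1, so n(P4O10) = 12.9611 × 1/5 = 2.59222 mol.
Mass of P4O10 = 2.59222 mol × 283.88 g/mol = 735.879 g.
Actual mass collected = 735.879 g × 0.694 = 510.700 g.

510.70 g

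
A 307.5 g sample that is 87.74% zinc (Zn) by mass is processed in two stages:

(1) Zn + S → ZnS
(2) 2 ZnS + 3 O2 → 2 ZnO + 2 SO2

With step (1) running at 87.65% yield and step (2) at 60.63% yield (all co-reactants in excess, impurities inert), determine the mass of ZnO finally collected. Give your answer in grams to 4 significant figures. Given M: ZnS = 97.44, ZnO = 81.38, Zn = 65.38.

178.5 g

Pure Zn = 307.5 × 0.8774 = 269.80 g.
n(Zn) = 269.80 / 65.38 = 4.1267 mol.
Step 1 (Zn:ZnS = 1:1): theoretical n(ZnS) = 4.1267 mol; at 87.65% yield, n(ZnS) = 3.6170 mol.
Step 2 (ZnS:ZnO = 2:2): theoretical n(ZnO) = 3.6170 mol, so theoretical mass = 3.6170 × 81.38 = 294.35 g.
At 60.63% yield, actual mass of ZnO = 294.35 × 0.6063 = 178.47 g.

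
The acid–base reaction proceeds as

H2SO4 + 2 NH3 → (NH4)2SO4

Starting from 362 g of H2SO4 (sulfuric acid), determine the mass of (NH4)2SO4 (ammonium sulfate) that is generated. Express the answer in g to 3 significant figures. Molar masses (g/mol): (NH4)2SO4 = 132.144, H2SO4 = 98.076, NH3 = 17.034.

n(H2SO4) = 362.0 g / 98.076 g/mol = 3.691 mol.
From the equation the H2SO4:(NH4)2SO4 mole ratio is 1:1, so n((NH4)2SO4) = 3.691 × 1/1 = 3.691 mol.
Mass of (NH4)2SO4 = 3.691 mol × 132.144 g/mol = 487.7 g.

488 g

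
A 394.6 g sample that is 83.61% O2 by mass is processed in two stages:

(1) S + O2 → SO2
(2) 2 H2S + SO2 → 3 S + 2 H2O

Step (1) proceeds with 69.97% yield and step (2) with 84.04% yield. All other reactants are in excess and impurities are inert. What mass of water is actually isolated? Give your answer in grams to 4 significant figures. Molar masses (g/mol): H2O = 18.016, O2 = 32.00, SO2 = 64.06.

Pure O2 = 394.6 × 0.8361 = 329.93 g.
n(O2) = 329.93 / 32.00 = 10.310 mol.
Step 1 (O2:SO2 = 1:1): theoretical n(SO2) = 10.310 mol; at 69.97% yield, n(SO2) = 7.2140 mol.
Step 2 (SO2:H2O = 1:2): theoretical n(H2O) = 14.428 mol, so theoretical mass = 14.428 × 18.016 = 259.94 g.
At 84.04% yield, actual mass of H2O = 259.94 × 0.8404 = 218.45 g.

218.4 g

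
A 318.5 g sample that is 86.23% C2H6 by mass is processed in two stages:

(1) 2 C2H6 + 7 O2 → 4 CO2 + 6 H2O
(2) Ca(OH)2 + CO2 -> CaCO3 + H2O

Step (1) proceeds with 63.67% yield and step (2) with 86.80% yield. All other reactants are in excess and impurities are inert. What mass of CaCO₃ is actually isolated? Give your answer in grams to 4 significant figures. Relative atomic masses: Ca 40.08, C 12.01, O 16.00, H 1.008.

Pure C2H6 = 318.5 × 0.8623 = 274.64 g.
M(C2H6) = 2(12.01) + 6(1.008) = 30.068 g/mol.
M(CaCO3) = 40.08 + 12.01 + 3(16.00) = 100.09 g/mol.
n(C2H6) = 274.64 / 30.068 = 9.1340 mol.
Step 1 (C2H6:CO2 = 2:4): theoretical n(CO2) = 18.268 mol; at 63.67% yield, n(CO2) = 11.631 mol.
Step 2 (CO2:CaCO3 = 1:1): theoretical n(CaCO3) = 11.631 mol, so theoretical mass = 11.631 × 100.09 = 1164.2 g.
At 86.80% yield, actual mass of CaCO3 = 1164.2 × 0.8680 = 1010.5 g.

1011 g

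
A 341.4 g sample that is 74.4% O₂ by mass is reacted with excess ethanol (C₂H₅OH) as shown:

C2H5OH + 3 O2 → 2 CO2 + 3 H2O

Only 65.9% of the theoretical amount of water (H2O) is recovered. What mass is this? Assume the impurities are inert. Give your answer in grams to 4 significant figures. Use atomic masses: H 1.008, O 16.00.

94.24 g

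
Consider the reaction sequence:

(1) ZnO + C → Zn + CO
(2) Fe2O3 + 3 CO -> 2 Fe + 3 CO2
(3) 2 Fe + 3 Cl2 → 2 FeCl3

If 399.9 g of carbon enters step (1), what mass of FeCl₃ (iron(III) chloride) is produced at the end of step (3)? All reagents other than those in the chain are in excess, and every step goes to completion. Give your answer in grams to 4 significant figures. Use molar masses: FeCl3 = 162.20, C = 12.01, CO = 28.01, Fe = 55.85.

3601 g

n(C) = 399.9 / 12.01 = 33.297 mol.
Reaction (1): C→CO ratio 1:1 ⇒ n(CO) = 33.297 mol.
Reaction (2): CO→Fe ratio 3:2 ⇒ n(Fe) = 22.198 mol.
Reaction (3): Fe→FeCl3 ratio 2:2 ⇒ n(FeCl3) = 22.198 mol.
Mass of FeCl3 = 22.198 × 162.20 = 3600.5 g.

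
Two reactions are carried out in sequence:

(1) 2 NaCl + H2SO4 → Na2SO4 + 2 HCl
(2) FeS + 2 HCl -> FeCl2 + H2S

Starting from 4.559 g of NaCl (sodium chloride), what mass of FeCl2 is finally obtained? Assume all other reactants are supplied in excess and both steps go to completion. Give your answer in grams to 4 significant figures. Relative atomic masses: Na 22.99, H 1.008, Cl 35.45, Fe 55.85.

4.944 g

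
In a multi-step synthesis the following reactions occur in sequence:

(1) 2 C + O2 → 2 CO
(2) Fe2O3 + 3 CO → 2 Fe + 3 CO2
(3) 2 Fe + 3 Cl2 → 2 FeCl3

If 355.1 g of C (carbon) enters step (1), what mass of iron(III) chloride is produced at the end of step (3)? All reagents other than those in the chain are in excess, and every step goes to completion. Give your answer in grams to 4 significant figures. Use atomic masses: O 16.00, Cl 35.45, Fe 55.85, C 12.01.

M(C) = 12.01 g/mol.
M(FeCl3) = 55.85 + 3(35.45) = 162.20 g/mol.
n(C) = 355.1 / 12.01 = 29.567 mol.
Reaction (1): C→CO ratio 2:2 ⇒ n(CO) = 29.567 mol.
Reaction (2): CO→Fe ratio 3:2 ⇒ n(Fe) = 19.711 mol.
Reaction (3): Fe→FeCl3 ratio 2:2 ⇒ n(FeCl3) = 19.711 mol.
Mass of FeCl3 = 19.711 × 162.20 = 3197.2 g.

3197 g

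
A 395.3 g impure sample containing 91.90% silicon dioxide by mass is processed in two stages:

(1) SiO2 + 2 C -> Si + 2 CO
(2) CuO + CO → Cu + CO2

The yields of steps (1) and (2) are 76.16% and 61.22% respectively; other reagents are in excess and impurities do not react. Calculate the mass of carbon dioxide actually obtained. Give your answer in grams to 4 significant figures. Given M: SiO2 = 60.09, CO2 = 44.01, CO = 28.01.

248.1 g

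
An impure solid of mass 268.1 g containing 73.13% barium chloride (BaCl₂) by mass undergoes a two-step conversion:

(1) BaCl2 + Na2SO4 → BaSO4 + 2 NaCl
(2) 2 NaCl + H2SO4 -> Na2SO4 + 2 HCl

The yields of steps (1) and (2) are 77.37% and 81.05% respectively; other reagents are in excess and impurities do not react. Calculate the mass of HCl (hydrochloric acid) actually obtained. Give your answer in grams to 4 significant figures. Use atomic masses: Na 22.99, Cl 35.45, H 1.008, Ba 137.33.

Pure BaCl2 = 268.1 × 0.7313 = 196.06 g.
M(BaCl2) = 137.33 + 2(35.45) = 208.23 g/mol.
M(HCl) = 1.008 + 35.45 = 36.458 g/mol.
n(BaCl2) = 196.06 / 208.23 = 0.94156 mol.
Step 1 (BaCl2:NaCl = 1:2): theoretical n(NaCl) = 1.8831 mol; at 77.37% yield, n(NaCl) = 1.4570 mol.
Step 2 (NaCl:HCl = 2:2): theoretical n(HCl) = 1.4570 mol, so theoretical mass = 1.4570 × 36.458 = 53.118 g.
At 81.05% yield, actual mass of HCl = 53.118 × 0.8105 = 43.052 g.

43.05 g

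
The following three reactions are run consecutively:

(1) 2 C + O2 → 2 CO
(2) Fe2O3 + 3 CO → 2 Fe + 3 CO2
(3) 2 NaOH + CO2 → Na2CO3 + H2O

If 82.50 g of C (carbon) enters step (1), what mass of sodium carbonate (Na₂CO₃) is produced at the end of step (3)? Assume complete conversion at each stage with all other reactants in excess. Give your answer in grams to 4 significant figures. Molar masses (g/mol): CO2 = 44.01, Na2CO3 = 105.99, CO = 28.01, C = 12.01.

n(C) = 82.50 / 12.01 = 6.8693 mol.
Reaction (1): C→CO ratio 2:2 ⇒ n(CO) = 6.8693 mol.
Reaction (2): CO→CO2 ratio 3:3 ⇒ n(CO2) = 6.8693 mol.
Reaction (3): CO2→Na2CO3 ratio 1:1 ⇒ n(Na2CO3) = 6.8693 mol.
Mass of Na2CO3 = 6.8693 × 105.99 = 728.07 g.

728.1 g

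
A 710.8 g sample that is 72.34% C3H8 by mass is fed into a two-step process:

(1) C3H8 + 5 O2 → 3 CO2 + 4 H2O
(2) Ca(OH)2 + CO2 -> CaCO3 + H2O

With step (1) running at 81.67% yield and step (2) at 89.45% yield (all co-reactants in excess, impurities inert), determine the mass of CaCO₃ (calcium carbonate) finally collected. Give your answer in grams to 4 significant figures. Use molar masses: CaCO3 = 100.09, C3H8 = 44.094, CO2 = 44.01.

2558 g

Pure C3H8 = 710.8 × 0.7234 = 514.19 g.
n(C3H8) = 514.19 / 44.094 = 11.661 mol.
Step 1 (C3H8:CO2 = 1:3): theoretical n(CO2) = 34.984 mol; at 81.67% yield, n(CO2) = 28.571 mol.
Step 2 (CO2:CaCO3 = 1:1): theoretical n(CaCO3) = 28.571 mol, so theoretical mass = 28.571 × 100.09 = 2859.7 g.
At 89.45% yield, actual mass of CaCO3 = 2859.7 × 0.8945 = 2558.0 g.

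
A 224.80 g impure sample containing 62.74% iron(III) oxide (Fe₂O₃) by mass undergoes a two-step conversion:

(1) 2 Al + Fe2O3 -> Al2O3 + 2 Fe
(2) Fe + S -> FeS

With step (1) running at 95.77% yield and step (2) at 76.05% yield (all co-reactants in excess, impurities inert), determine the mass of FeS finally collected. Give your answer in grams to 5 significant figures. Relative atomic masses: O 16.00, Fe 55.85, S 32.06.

113.09 g

Pure Fe2O3 = 224.80 × 0.6274 = 141.040 g.
M(Fe2O3) = 2(55.85) + 3(16.00) = 159.70 g/mol.
M(FeS) = 55.85 + 32.06 = 87.91 g/mol.
n(Fe2O3) = 141.040 / 159.70 = 0.883153 mol.
Step 1 (Fe2O3:Fe = 1:2): theoretical n(Fe) = 1.76631 mol; at 95.77% yield, n(Fe) = 1.69159 mol.
Step 2 (Fe:FeS = 1:1): theoretical n(FeS) = 1.69159 mol, so theoretical mass = 1.69159 × 87.91 = 148.708 g.
At 76.05% yield, actual mass of FeS = 148.708 × 0.7605 = 113.092 g.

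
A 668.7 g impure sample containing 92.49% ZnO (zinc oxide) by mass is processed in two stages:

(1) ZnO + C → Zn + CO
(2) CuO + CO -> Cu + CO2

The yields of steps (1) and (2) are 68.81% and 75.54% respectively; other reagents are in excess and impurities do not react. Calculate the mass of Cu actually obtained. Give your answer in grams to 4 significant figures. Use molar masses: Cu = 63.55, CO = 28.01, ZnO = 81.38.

Pure ZnO = 668.7 × 0.9249 = 618.48 g.
n(ZnO) = 618.48 / 81.38 = 7.5999 mol.
Step 1 (ZnO:CO = 1:1): theoretical n(CO) = 7.5999 mol; at 68.81% yield, n(CO) = 5.2295 mol.
Step 2 (CO:Cu = 1:1): theoretical n(Cu) = 5.2295 mol, so theoretical mass = 5.2295 × 63.55 = 332.33 g.
At 75.54% yield, actual mass of Cu = 332.33 × 0.7554 = 251.05 g.

251.0 g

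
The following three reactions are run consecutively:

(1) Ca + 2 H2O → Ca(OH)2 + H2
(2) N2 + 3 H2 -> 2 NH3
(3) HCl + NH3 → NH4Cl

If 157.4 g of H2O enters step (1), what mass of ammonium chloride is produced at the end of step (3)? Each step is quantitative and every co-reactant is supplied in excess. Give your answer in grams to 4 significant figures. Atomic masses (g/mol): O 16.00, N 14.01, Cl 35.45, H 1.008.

M(H2O) = 2(1.008) + 16.00 = 18.016 g/mol.
M(NH4Cl) = 14.01 + 4(1.008) + 35.45 = 53.492 g/mol.
n(H2O) = 157.4 / 18.016 = 8.7367 mol.
Reaction (1): H2O→H2 ratio 2:1 ⇒ n(H2) = 4.3683 mol.
Reaction (2): H2→NH3 ratio 3:2 ⇒ n(NH3) = 2.9122 mol.
Reaction (3): NH3→NH4Cl ratio 1:1 ⇒ n(NH4Cl) = 2.9122 mol.
Mass of NH4Cl = 2.9122 × 53.492 = 155.78 g.

155.8 g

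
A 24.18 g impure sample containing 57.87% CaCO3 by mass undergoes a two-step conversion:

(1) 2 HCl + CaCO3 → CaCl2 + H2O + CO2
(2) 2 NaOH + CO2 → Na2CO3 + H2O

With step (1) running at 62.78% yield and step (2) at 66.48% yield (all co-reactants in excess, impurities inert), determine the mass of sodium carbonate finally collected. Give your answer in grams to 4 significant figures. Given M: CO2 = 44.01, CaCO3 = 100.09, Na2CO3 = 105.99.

Pure CaCO3 = 24.18 × 0.5787 = 13.993 g.
n(CaCO3) = 13.993 / 100.09 = 0.13980 mol.
Step 1 (CaCO3:CO2 = 1:1): theoretical n(CO2) = 0.13980 mol; at 62.78% yield, n(CO2) = 0.087769 mol.
Step 2 (CO2:Na2CO3 = 1:1): theoretical n(Na2CO3) = 0.087769 mol, so theoretical mass = 0.087769 × 105.99 = 9.3026 g.
At 66.48% yield, actual mass of Na2CO3 = 9.3026 × 0.6648 = 6.1844 g.

6.184 g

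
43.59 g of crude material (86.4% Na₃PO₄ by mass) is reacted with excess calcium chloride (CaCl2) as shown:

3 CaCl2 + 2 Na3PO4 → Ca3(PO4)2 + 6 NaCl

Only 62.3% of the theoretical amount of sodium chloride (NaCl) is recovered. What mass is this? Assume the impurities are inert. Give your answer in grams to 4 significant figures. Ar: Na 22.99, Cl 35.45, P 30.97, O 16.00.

25.09 g

Pure Na3PO4 available = 43.59 g × 0.864 = 37.662 g.
M(Na3PO4) = 3(22.99) + 30.97 + 4(16.00) = 163.94 g/mol.
M(NaCl) = 22.99 + 35.45 = 58.44 g/mol.
n(Na3PO4) = 37.662 g / 163.94 g/mol = 0.22973 mol.
From the equation the Na3PO4:NaCl mole ratio is 2:6, so n(NaCl) = 0.22973 × 6/2 = 0.68919 mol.
Mass of NaCl = 0.68919 mol × 58.44 g/mol = 40.276 g.
Actual mass collected = 40.276 g × 0.623 = 25.092 g.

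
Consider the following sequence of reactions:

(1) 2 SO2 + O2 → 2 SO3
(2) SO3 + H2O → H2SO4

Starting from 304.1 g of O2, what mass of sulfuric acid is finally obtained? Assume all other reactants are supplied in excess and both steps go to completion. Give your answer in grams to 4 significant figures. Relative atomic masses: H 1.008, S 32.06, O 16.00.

1864 g

M(O2) = 2(16.00) = 32.00 g/mol.
M(H2SO4) = 2(1.008) + 32.06 + 4(16.00) = 98.076 g/mol.
n(O2) = 304.10 / 32.00 = 9.5031 mol.
Step 1 gives a 1:2 ratio of O2 to SO3, so n(SO3) = 19.006 mol.
In step 2 the SO3:H2SO4 ratio is 1:1, so n(H2SO4) = 19.006 mol.
Mass of H2SO4 = 19.006 × 98.076 = 1864.1 g.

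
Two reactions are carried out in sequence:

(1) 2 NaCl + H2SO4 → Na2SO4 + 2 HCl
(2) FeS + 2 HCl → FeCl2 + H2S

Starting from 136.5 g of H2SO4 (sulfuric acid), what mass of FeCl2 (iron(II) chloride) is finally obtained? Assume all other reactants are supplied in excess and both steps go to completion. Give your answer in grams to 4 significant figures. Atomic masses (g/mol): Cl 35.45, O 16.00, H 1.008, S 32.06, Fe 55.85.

176.4 g

M(H2SO4) = 2(1.008) + 32.06 + 4(16.00) = 98.076 g/mol.
M(FeCl2) = 55.85 + 2(35.45) = 126.75 g/mol.
n(H2SO4) = 136.50 / 98.076 = 1.3918 mol.
Step 1 gives a 1:2 ratio of H2SO4 to HCl, so n(HCl) = 2.7836 mol.
In step 2 the HCl:FeCl2 ratio is 2:1, so n(FeCl2) = 1.3918 mol.
Mass of FeCl2 = 1.3918 × 126.75 = 176.41 g.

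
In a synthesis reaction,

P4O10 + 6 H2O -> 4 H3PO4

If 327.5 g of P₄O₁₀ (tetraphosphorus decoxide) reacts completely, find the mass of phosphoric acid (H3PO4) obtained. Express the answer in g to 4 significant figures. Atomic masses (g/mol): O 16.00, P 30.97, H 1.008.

452.2 g

M(P4O10) = 4(30.97) + 10(16.00) = 283.88 g/mol.
M(H3PO4) = 3(1.008) + 30.97 + 4(16.00) = 97.994 g/mol.
n(P4O10) = 327.50 g / 283.88 g/mol = 1.1537 mol.
From the equation the P4O10:H3PO4 mole ratio is 1:4, so n(H3PO4) = 1.1537 × 4/1 = 4.6146 mol.
Mass of H3PO4 = 4.6146 mol × 97.994 g/mol = 452.21 g.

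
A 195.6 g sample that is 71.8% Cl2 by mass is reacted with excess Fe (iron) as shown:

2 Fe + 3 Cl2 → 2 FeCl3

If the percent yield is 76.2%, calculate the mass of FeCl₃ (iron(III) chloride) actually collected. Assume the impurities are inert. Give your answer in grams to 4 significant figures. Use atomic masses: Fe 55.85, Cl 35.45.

163.2 g

Pure Cl2 available = 195.6 g × 0.718 = 140.44 g.
M(Cl2) = 2(35.45) = 70.90 g/mol.
M(FeCl3) = 55.85 + 3(35.45) = 162.20 g/mol.
n(Cl2) = 140.44 g / 70.90 g/mol = 1.9808 mol.
From the equation the Cl2:FeCl3 mole ratio is 3:2, so n(FeCl3) = 1.9808 × 2/3 = 1.3206 mol.
Mass of FeCl3 = 1.3206 mol × 162.20 g/mol = 214.19 g.
Actual mass collected = 214.19 g × 0.762 = 163.22 g.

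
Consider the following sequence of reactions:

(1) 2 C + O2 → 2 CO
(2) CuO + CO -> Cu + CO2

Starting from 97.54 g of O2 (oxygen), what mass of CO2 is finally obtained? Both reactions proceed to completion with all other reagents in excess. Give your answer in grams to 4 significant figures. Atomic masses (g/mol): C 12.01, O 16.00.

M(O2) = 2(16.00) = 32.00 g/mol.
M(CO2) = 12.01 + 2(16.00) = 44.01 g/mol.
n(O2) = 97.540 / 32.00 = 3.0481 mol.
Step 1 gives a 1:2 ratio of O2 to CO, so n(CO) = 6.0963 mol.
In step 2 the CO:CO2 ratio is 1:1, so n(CO2) = 6.0963 mol.
Mass of CO2 = 6.0963 × 44.01 = 268.30 g.

268.3 g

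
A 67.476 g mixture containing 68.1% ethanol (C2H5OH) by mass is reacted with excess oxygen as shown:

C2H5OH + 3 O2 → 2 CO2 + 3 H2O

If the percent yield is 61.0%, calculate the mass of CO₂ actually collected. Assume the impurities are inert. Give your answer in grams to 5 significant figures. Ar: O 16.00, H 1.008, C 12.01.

Pure C2H5OH available = 67.476 g × 0.681 = 45.9512 g.
M(C2H5OH) = 2(12.01) + 6(1.008) + 16.00 = 46.068 g/mol.
M(CO2) = 12.01 + 2(16.00) = 44.01 g/mol.
n(C2H5OH) = 45.9512 g / 46.068 g/mol = 0.997464 mol.
From the equation the C2H5OH:CO2 mole ratio is 1:2, so n(CO2) = 0.997464 × 2/1 = 1.99493 mol.
Mass of CO2 = 1.99493 mol × 44.01 g/mol = 87.7968 g.
Actual mass collected = 87.7968 g × 0.610 = 53.5560 g.

53.556 g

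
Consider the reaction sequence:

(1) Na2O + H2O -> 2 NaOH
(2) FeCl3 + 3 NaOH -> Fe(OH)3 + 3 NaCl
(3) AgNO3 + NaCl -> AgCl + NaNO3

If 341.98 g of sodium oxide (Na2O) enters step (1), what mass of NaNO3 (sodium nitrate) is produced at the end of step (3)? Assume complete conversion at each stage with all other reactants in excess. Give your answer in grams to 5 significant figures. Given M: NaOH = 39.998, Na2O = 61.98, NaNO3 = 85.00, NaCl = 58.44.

n(Na2O) = 341.98 / 61.98 = 5.51759 mol.
Reaction (1): Na2O→NaOH ratio 1:2 ⇒ n(NaOH) = 11.0352 mol.
Reaction (2): NaOH→NaCl ratio 3:3 ⇒ n(NaCl) = 11.0352 mol.
Reaction (3): NaCl→NaNO3 ratio 1:1 ⇒ n(NaNO3) = 11.0352 mol.
Mass of NaNO3 = 11.0352 × 85.00 = 937.990 g.

937.99 g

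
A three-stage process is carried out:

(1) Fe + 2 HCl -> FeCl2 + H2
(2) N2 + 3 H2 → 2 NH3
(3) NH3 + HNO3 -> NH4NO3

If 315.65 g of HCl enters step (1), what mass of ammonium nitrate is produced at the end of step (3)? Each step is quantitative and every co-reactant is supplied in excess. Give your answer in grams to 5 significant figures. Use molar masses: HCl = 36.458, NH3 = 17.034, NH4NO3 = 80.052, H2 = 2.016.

n(HCl) = 315.65 / 36.458 = 8.65791 mol.
Reaction (1): HCl→H2 ratio 2:1 ⇒ n(H2) = 4.32895 mol.
Reaction (2): H2→NH3 ratio 3:2 ⇒ n(NH3) = 2.88597 mol.
Reaction (3): NH3→NH4NO3 ratio 1:1 ⇒ n(NH4NO3) = 2.88597 mol.
Mass of NH4NO3 = 2.88597 × 80.052 = 231.028 g.

231.03 g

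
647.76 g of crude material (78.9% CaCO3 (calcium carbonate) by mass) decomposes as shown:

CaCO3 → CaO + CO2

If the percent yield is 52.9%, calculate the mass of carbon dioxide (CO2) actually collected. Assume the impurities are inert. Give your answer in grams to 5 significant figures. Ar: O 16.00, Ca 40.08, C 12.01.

Pure CaCO3 available = 647.76 g × 0.789 = 511.083 g.
M(CaCO3) = 40.08 + 12.01 + 3(16.00) = 100.09 g/mol.
M(CO2) = 12.01 + 2(16.00) = 44.01 g/mol.
n(CaCO3) = 511.083 g / 100.09 g/mol = 5.10623 mol.
From the equation the CaCO3:CO2 mole ratio is 1:1, so n(CO2) = 5.10623 × 1/1 = 5.10623 mol.
Mass of CO2 = 5.10623 mol × 44.01 g/mol = 224.725 g.
Actual mass collected = 224.725 g × 0.529 = 118.880 g.

118.88 g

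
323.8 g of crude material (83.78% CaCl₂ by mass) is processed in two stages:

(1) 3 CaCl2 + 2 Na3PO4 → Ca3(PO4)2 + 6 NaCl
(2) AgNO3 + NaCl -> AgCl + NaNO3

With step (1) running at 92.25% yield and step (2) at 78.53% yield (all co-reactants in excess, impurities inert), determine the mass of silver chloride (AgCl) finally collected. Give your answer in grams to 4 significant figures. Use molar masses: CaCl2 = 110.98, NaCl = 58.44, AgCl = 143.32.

507.6 g

Pure CaCl2 = 323.8 × 0.8378 = 271.28 g.
n(CaCl2) = 271.28 / 110.98 = 2.4444 mol.
Step 1 (CaCl2:NaCl = 3:6): theoretical n(NaCl) = 4.8888 mol; at 92.25% yield, n(NaCl) = 4.5099 mol.
Step 2 (NaCl:AgCl = 1:1): theoretical n(AgCl) = 4.5099 mol, so theoretical mass = 4.5099 × 143.32 = 646.36 g.
At 78.53% yield, actual mass of AgCl = 646.36 × 0.7853 = 507.59 g.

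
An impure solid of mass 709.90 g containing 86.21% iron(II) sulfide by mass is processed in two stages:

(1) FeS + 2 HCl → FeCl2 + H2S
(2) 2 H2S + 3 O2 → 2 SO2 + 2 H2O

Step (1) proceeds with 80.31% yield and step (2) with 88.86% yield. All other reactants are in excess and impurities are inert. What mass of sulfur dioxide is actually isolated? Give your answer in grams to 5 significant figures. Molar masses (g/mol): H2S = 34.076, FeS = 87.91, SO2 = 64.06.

318.26 g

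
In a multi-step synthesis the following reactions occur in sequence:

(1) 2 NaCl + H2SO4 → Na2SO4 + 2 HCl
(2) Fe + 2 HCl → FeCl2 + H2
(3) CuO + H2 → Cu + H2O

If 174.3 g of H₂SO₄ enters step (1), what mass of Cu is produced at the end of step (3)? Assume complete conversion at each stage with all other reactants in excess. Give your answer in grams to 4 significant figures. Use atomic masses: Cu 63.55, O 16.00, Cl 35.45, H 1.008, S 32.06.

112.9 g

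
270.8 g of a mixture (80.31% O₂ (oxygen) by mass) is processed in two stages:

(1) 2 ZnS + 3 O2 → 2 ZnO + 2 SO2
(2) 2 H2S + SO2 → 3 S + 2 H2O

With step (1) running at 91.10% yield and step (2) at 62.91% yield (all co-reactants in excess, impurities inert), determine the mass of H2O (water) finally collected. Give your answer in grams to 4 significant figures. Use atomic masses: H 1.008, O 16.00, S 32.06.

Pure O2 = 270.8 × 0.8031 = 217.48 g.
M(O2) = 2(16.00) = 32.00 g/mol.
M(H2O) = 2(1.008) + 16.00 = 18.016 g/mol.
n(O2) = 217.48 / 32.00 = 6.7962 mol.
Step 1 (O2:SO2 = 3:2): theoretical n(SO2) = 4.5308 mol; at 91.10% yield, n(SO2) = 4.1276 mol.
Step 2 (SO2:H2O = 1:2): theoretical n(H2O) = 8.2552 mol, so theoretical mass = 8.2552 × 18.016 = 148.72 g.
At 62.91% yield, actual mass of H2O = 148.72 × 0.6291 = 93.563 g.

93.56 g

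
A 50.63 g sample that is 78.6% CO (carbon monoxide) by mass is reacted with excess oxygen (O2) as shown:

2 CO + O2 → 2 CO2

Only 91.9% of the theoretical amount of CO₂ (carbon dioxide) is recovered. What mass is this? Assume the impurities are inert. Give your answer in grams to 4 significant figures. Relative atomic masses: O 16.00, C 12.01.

Pure CO available = 50.63 g × 0.786 = 39.795 g.
M(CO) = 12.01 + 16.00 = 28.01 g/mol.
M(CO2) = 12.01 + 2(16.00) = 44.01 g/mol.
n(CO) = 39.795 g / 28.01 g/mol = 1.4207 mol.
From the equation the CO:CO2 mole ratio is 2:2, so n(CO2) = 1.4207 × 2/2 = 1.4207 mol.
Mass of CO2 = 1.4207 mol × 44.01 g/mol = 62.527 g.
Actual mass collected = 62.527 g × 0.919 = 57.462 g.

57.46 g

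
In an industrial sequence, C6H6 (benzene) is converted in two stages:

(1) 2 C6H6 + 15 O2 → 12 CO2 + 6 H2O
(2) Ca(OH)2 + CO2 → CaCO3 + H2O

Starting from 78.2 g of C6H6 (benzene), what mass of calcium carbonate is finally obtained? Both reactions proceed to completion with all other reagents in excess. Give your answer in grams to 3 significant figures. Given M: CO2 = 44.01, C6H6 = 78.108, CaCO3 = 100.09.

n(C6H6) = 78.20 / 78.108 = 1.001 mol.
Step 1 gives a 2:12 ratio of C6H6 to CO2, so n(CO2) = 6.007 mol.
In step 2 the CO2:CaCO3 ratio is 1:1, so n(CaCO3) = 6.007 mol.
Mass of CaCO3 = 6.007 × 100.09 = 601.2 g.

601 g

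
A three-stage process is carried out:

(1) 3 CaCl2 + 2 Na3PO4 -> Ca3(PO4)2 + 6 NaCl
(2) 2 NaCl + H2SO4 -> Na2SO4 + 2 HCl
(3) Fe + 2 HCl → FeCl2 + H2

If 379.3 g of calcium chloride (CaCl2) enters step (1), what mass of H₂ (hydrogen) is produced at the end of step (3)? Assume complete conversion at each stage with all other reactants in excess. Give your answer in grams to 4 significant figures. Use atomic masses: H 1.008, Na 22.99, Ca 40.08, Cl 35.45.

M(CaCl2) = 40.08 + 2(35.45) = 110.98 g/mol.
M(H2) = 2(1.008) = 2.016 g/mol.
n(CaCl2) = 379.3 / 110.98 = 3.4177 mol.
Reaction (1): CaCl2→NaCl ratio 3:6 ⇒ n(NaCl) = 6.8355 mol.
Reaction (2): NaCl→HCl ratio 2:2 ⇒ n(HCl) = 6.8355 mol.
Reaction (3): HCl→H2 ratio 2:1 ⇒ n(H2) = 3.4177 mol.
Mass of H2 = 3.4177 × 2.016 = 6.8901 g.

6.890 g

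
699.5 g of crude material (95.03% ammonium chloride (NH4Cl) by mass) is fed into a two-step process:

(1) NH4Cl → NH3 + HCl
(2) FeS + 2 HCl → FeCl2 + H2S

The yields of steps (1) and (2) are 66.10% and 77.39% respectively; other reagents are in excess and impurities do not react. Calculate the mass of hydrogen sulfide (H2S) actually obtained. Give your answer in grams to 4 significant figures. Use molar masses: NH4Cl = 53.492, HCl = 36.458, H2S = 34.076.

108.3 g

Pure NH4Cl = 699.5 × 0.9503 = 664.73 g.
n(NH4Cl) = 664.73 / 53.492 = 12.427 mol.
Step 1 (NH4Cl:HCl = 1:1): theoretical n(HCl) = 12.427 mol; at 66.10% yield, n(HCl) = 8.2141 mol.
Step 2 (HCl:H2S = 2:1): theoretical n(H2S) = 4.1071 mol, so theoretical mass = 4.1071 × 34.076 = 139.95 g.
At 77.39% yield, actual mass of H2S = 139.95 × 0.7739 = 108.31 g.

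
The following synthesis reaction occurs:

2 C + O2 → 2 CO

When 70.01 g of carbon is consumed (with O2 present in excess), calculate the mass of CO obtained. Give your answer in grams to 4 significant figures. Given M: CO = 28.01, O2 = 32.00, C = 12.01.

163.3 g

n(C) = 70.010 g / 12.01 g/mol = 5.8293 mol.
From the equation the C:CO mole ratio is 2:2, so n(CO) = 5.8293 × 2/2 = 5.8293 mol.
Mass of CO = 5.8293 mol × 28.01 g/mol = 163.28 g.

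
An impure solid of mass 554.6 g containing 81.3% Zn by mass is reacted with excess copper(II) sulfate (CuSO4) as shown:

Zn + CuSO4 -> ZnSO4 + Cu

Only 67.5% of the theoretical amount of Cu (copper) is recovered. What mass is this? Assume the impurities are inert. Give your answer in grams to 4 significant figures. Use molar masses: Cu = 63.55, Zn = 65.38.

Pure Zn available = 554.6 g × 0.813 = 450.89 g.
n(Zn) = 450.89 g / 65.38 g/mol = 6.8964 mol.
From the equation the Zn:Cu mole ratio is 1:1, so n(Cu) = 6.8964 × 1/1 = 6.8964 mol.
Mass of Cu = 6.8964 mol × 63.55 g/mol = 438.27 g.
Actual mass collected = 438.27 g × 0.675 = 295.83 g.

295.8 g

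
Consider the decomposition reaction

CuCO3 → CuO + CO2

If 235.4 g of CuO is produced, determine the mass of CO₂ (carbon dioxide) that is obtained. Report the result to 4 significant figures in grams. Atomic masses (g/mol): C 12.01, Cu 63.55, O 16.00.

M(CuO) = 63.55 + 16.00 = 79.55 g/mol.
M(CO2) = 12.01 + 2(16.00) = 44.01 g/mol.
n(CuO) = 235.40 g / 79.55 g/mol = 2.9591 mol.
From the equation the CuO:CO2 mole ratio is 1:1, so n(CO2) = 2.9591 × 1/1 = 2.9591 mol.
Mass of CO2 = 2.9591 mol × 44.01 g/mol = 130.23 g.

130.2 g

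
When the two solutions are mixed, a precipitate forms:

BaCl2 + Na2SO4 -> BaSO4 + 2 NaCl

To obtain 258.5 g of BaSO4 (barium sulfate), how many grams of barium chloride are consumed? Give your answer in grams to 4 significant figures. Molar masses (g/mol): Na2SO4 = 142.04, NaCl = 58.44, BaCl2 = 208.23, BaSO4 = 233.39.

230.6 g

n(BaSO4) = 258.50 g / 233.39 g/mol = 1.1076 mol.
From the equation the BaSO4:BaCl2 mole ratio is 1:1, so n(BaCl2) = 1.1076 × 1/1 = 1.1076 mol.
Mass of BaCl2 = 1.1076 mol × 208.23 g/mol = 230.63 g.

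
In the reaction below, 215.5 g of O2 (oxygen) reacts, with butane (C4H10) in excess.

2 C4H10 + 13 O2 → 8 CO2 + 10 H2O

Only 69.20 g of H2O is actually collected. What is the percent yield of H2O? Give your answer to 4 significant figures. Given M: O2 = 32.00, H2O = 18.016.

n(O2) = 215.50 g / 32.00 g/mol = 6.7344 mol.
From the equation the O2:H2O mole ratio is 13:10, so n(H2O) = 6.7344 × 10/13 = 5.1803 mol.
Mass of H2O = 5.1803 mol × 18.016 g/mol = 93.328 g.
This is the theoretical yield. Percent yield = 69.20 g / 93.328 g × 100% = 74.147%.

74.15 %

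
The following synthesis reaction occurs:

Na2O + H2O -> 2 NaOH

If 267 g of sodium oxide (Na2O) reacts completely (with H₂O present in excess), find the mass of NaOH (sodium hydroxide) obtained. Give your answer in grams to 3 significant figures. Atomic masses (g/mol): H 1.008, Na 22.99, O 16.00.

345 g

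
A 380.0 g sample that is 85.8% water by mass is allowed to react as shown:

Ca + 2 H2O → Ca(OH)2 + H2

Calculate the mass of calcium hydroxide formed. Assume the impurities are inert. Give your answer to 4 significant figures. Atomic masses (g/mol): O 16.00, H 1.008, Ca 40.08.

670.5 g

Mass of pure H2O = 380.0 g × 0.858 = 326.04 g.
M(H2O) = 2(1.008) + 16.00 = 18.016 g/mol.
M(Ca(OH)2) = 40.08 + 2(16.00) + 2(1.008) = 74.096 g/mol.
n(H2O) = 326.04 g / 18.016 g/mol = 18.097 mol.
From the equation the H2O:Ca(OH)2 mole ratio is 2:1, so n(Ca(OH)2) = 18.097 × 1/2 = 9.0486 mol.
Mass of Ca(OH)2 = 9.0486 mol × 74.096 g/mol = 670.47 g.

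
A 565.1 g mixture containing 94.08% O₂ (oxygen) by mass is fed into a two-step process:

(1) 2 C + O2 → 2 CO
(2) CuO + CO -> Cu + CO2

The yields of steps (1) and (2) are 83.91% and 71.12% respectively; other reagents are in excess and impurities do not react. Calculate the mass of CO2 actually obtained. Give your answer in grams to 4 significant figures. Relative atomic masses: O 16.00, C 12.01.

872.7 g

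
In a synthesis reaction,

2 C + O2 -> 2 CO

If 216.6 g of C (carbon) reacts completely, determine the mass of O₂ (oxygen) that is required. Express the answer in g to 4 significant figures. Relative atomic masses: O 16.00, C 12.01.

288.6 g

M(C) = 12.01 g/mol.
M(O2) = 2(16.00) = 32.00 g/mol.
n(C) = 216.60 g / 12.01 g/mol = 18.035 mol.
From the equation the C:O2 mole ratio is 2:1, so n(O2) = 18.035 × 1/2 = 9.0175 mol.
Mass of O2 = 9.0175 mol × 32.00 g/mol = 288.56 g.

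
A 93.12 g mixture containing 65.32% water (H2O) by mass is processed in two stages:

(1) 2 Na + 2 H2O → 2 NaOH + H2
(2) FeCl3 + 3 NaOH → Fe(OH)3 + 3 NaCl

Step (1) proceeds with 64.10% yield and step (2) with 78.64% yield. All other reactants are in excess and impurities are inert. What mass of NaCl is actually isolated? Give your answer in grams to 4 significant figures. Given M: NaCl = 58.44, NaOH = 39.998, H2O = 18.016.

99.46 g

Pure H2O = 93.12 × 0.6532 = 60.826 g.
n(H2O) = 60.826 / 18.016 = 3.3762 mol.
Step 1 (H2O:NaOH = 2:2): theoretical n(NaOH) = 3.3762 mol; at 64.10% yield, n(NaOH) = 2.1642 mol.
Step 2 (NaOH:NaCl = 3:3): theoretical n(NaCl) = 2.1642 mol, so theoretical mass = 2.1642 × 58.44 = 126.47 g.
At 78.64% yield, actual mass of NaCl = 126.47 × 0.7864 = 99.459 g.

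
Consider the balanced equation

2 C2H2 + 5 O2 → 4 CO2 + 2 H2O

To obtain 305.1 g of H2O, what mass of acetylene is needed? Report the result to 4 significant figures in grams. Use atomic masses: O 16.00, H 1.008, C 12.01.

M(H2O) = 2(1.008) + 16.00 = 18.016 g/mol.
M(C2H2) = 2(12.01) + 2(1.008) = 26.036 g/mol.
n(H2O) = 305.10 g / 18.016 g/mol = 16.935 mol.
From the equation the H2O:C2H2 mole ratio is 2:2, so n(C2H2) = 16.935 × 2/2 = 16.935 mol.
Mass of C2H2 = 16.935 mol × 26.036 g/mol = 440.92 g.

440.9 g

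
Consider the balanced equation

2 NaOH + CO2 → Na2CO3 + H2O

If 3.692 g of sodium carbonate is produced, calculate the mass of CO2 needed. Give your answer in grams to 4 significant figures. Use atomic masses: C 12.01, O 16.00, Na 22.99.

M(Na2CO3) = 2(22.99) + 12.01 + 3(16.00) = 105.99 g/mol.
M(CO2) = 12.01 + 2(16.00) = 44.01 g/mol.
n(Na2CO3) = 3.6920 g / 105.99 g/mol = 0.034833 mol.
From the equation the Na2CO3:CO2 mole ratio is 1:1, so n(CO2) = 0.034833 × 1/1 = 0.034833 mol.
Mass of CO2 = 0.034833 mol × 44.01 g/mol = 1.5330 g.

1.533 g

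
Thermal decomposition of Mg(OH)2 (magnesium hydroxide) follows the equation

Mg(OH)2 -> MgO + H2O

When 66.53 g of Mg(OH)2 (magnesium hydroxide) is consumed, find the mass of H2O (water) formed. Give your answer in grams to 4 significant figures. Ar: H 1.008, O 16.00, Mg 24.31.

20.55 g

M(Mg(OH)2) = 24.31 + 2(16.00) + 2(1.008) = 58.326 g/mol.
M(H2O) = 2(1.008) + 16.00 = 18.016 g/mol.
n(Mg(OH)2) = 66.530 g / 58.326 g/mol = 1.1407 mol.
From the equation the Mg(OH)2:H2O mole ratio is 1:1, so n(H2O) = 1.1407 × 1/1 = 1.1407 mol.
Mass of H2O = 1.1407 mol × 18.016 g/mol = 20.550 g.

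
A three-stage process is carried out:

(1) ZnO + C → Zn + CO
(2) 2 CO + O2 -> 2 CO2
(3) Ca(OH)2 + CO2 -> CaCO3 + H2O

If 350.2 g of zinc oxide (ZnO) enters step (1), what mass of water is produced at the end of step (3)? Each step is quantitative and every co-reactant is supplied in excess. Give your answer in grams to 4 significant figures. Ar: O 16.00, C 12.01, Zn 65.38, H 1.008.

77.53 g

M(ZnO) = 65.38 + 16.00 = 81.38 g/mol.
M(H2O) = 2(1.008) + 16.00 = 18.016 g/mol.
n(ZnO) = 350.2 / 81.38 = 4.3033 mol.
Reaction (1): ZnO→CO ratio 1:1 ⇒ n(CO) = 4.3033 mol.
Reaction (2): CO→CO2 ratio 2:2 ⇒ n(CO2) = 4.3033 mol.
Reaction (3): CO2→H2O ratio 1:1 ⇒ n(H2O) = 4.3033 mol.
Mass of H2O = 4.3033 × 18.016 = 77.528 g.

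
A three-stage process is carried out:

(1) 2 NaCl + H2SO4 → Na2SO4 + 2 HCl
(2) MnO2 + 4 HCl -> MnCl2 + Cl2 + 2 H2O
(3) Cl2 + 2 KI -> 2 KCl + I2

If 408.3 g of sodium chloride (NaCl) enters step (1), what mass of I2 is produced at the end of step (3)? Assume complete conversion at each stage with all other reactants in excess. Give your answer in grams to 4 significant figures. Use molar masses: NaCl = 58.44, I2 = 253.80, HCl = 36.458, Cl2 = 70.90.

n(NaCl) = 408.3 / 58.44 = 6.9867 mol.
Reaction (1): NaCl→HCl ratio 2:2 ⇒ n(HCl) = 6.9867 mol.
Reaction (2): HCl→Cl2 ratio 4:1 ⇒ n(Cl2) = 1.7467 mol.
Reaction (3): Cl2→I2 ratio 1:1 ⇒ n(I2) = 1.7467 mol.
Mass of I2 = 1.7467 × 253.80 = 443.30 g.

443.3 g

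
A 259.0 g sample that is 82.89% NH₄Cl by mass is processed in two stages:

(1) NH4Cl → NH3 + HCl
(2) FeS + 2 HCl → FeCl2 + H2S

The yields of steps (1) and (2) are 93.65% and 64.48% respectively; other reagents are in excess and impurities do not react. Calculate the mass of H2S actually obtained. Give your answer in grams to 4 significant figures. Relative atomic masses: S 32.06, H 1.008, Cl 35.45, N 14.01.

41.29 g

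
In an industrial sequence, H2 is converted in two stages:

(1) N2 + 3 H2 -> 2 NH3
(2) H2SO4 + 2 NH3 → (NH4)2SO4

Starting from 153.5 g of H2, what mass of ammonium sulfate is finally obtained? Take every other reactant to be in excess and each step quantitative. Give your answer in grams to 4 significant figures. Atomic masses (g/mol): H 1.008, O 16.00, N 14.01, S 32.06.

M(H2) = 2(1.008) = 2.016 g/mol.
M((NH4)2SO4) = 2(14.01) + 8(1.008) + 32.06 + 4(16.00) = 132.144 g/mol.
n(H2) = 153.50 / 2.016 = 76.141 mol.
Step 1 gives a 3:2 ratio of H2 to NH3, so n(NH3) = 50.761 mol.
In step 2 the NH3:(NH4)2SO4 ratio is 2:1, so n((NH4)2SO4) = 25.380 mol.
Mass of (NH4)2SO4 = 25.380 × 132.144 = 3353.9 g.

3354 g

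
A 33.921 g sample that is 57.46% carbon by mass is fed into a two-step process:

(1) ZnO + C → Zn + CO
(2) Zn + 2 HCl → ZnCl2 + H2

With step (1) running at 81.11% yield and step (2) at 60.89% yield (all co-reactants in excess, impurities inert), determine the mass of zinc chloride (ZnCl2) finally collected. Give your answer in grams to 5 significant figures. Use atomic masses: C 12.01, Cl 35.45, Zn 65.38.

Pure C = 33.921 × 0.5746 = 19.4910 g.
M(C) = 12.01 g/mol.
M(ZnCl2) = 65.38 + 2(35.45) = 136.28 g/mol.
n(C) = 19.4910 / 12.01 = 1.62290 mol.
Step 1 (C:Zn = 1:1): theoretical n(Zn) = 1.62290 mol; at 81.11% yield, n(Zn) = 1.31633 mol.
Step 2 (Zn:ZnCl2 = 1:1): theoretical n(ZnCl2) = 1.31633 mol, so theoretical mass = 1.31633 × 136.28 = 179.390 g.
At 60.89% yield, actual mass of ZnCl2 = 179.390 × 0.6089 = 109.230 g.

109.23 g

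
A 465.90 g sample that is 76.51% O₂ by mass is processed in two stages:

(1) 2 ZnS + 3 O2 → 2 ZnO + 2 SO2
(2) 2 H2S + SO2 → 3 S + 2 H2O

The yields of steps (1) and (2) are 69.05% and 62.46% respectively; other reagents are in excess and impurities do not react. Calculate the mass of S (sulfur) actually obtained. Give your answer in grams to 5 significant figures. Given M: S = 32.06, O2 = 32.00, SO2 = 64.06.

Pure O2 = 465.90 × 0.7651 = 356.460 g.
n(O2) = 356.460 / 32.00 = 11.1394 mol.
Step 1 (O2:SO2 = 3:2): theoretical n(SO2) = 7.42625 mol; at 69.05% yield, n(SO2) = 5.12783 mol.
Step 2 (SO2:S = 1:3): theoretical n(S) = 15.3835 mol, so theoretical mass = 15.3835 × 32.06 = 493.194 g.
At 62.46% yield, actual mass of S = 493.194 × 0.6246 = 308.049 g.

308.05 g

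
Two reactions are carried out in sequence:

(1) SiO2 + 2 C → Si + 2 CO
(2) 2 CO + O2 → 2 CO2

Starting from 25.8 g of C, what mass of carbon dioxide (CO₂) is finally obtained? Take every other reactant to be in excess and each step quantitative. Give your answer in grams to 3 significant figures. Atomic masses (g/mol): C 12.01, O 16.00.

94.5 g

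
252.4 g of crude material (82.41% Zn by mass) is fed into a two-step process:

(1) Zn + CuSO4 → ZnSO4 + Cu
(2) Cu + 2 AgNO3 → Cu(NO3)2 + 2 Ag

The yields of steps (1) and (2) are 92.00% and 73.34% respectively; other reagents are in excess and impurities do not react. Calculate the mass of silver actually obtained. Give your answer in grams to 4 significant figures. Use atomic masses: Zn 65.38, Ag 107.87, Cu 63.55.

463.1 g

Pure Zn = 252.4 × 0.8241 = 208.00 g.
M(Zn) = 65.38 g/mol.
M(Ag) = 107.87 g/mol.
n(Zn) = 208.00 / 65.38 = 3.1814 mol.
Step 1 (Zn:Cu = 1:1): theoretical n(Cu) = 3.1814 mol; at 92.00% yield, n(Cu) = 2.9269 mol.
Step 2 (Cu:Ag = 1:2): theoretical n(Ag) = 5.8539 mol, so theoretical mass = 5.8539 × 107.87 = 631.46 g.
At 73.34% yield, actual mass of Ag = 631.46 × 0.7334 = 463.11 g.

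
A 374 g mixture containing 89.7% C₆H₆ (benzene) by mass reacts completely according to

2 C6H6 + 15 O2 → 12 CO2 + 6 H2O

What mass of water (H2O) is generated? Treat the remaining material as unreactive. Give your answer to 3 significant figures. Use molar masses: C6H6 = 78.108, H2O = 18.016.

232 g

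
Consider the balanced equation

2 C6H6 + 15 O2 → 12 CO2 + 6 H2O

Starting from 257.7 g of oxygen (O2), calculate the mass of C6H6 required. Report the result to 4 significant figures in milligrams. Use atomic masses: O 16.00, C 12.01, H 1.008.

M(O2) = 2(16.00) = 32.00 g/mol.
M(C6H6) = 6(12.01) + 6(1.008) = 78.108 g/mol.
n(O2) = 257.70 g / 32.00 g/mol = 8.0531 mol.
From the equation the O2:C6H6 mole ratio is 15:2, so n(C6H6) = 8.0531 × 2/15 = 1.0737 mol.
Mass of C6H6 = 1.0737 mol × 78.108 g/mol = 83.868 g.
Converting to mg: 83.868 g = 83870 mg.

83870 mg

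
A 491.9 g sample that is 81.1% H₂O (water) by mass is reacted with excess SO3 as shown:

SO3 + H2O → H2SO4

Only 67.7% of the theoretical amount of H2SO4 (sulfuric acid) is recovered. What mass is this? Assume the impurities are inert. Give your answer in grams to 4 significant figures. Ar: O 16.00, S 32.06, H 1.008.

1470 g

Pure H2O available = 491.9 g × 0.811 = 398.93 g.
M(H2O) = 2(1.008) + 16.00 = 18.016 g/mol.
M(H2SO4) = 2(1.008) + 32.06 + 4(16.00) = 98.076 g/mol.
n(H2O) = 398.93 g / 18.016 g/mol = 22.143 mol.
From the equation the H2O:H2SO4 mole ratio is 1:1, so n(H2SO4) = 22.143 × 1/1 = 22.143 mol.
Mass of H2SO4 = 22.143 mol × 98.076 g/mol = 2171.7 g.
Actual mass collected = 2171.7 g × 0.677 = 1470.2 g.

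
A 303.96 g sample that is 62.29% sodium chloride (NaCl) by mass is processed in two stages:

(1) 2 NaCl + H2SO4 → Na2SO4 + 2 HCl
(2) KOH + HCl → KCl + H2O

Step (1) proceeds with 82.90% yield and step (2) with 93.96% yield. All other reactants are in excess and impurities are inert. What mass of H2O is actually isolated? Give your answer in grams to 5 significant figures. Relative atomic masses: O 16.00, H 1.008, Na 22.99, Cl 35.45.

Pure NaCl = 303.96 × 0.6229 = 189.337 g.
M(NaCl) = 22.99 + 35.45 = 58.44 g/mol.
M(H2O) = 2(1.008) + 16.00 = 18.016 g/mol.
n(NaCl) = 189.337 / 58.44 = 3.23985 mol.
Step 1 (NaCl:HCl = 2:2): theoretical n(HCl) = 3.23985 mol; at 82.90% yield, n(HCl) = 2.68583 mol.
Step 2 (HCl:H2O = 1:1): theoretical n(H2O) = 2.68583 mol, so theoretical mass = 2.68583 × 18.016 = 48.3880 g.
At 93.96% yield, actual mass of H2O = 48.3880 × 0.9396 = 45.4653 g.

45.465 g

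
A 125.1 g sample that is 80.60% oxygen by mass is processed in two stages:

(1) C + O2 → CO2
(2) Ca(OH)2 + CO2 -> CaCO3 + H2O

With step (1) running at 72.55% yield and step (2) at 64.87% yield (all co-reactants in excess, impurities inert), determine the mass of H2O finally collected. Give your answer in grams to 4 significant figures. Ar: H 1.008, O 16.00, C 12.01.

26.72 g

Pure O2 = 125.1 × 0.8060 = 100.83 g.
M(O2) = 2(16.00) = 32.00 g/mol.
M(H2O) = 2(1.008) + 16.00 = 18.016 g/mol.
n(O2) = 100.83 / 32.00 = 3.1510 mol.
Step 1 (O2:CO2 = 1:1): theoretical n(CO2) = 3.1510 mol; at 72.55% yield, n(CO2) = 2.2860 mol.
Step 2 (CO2:H2O = 1:1): theoretical n(H2O) = 2.2860 mol, so theoretical mass = 2.2860 × 18.016 = 41.185 g.
At 64.87% yield, actual mass of H2O = 41.185 × 0.6487 = 26.717 g.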